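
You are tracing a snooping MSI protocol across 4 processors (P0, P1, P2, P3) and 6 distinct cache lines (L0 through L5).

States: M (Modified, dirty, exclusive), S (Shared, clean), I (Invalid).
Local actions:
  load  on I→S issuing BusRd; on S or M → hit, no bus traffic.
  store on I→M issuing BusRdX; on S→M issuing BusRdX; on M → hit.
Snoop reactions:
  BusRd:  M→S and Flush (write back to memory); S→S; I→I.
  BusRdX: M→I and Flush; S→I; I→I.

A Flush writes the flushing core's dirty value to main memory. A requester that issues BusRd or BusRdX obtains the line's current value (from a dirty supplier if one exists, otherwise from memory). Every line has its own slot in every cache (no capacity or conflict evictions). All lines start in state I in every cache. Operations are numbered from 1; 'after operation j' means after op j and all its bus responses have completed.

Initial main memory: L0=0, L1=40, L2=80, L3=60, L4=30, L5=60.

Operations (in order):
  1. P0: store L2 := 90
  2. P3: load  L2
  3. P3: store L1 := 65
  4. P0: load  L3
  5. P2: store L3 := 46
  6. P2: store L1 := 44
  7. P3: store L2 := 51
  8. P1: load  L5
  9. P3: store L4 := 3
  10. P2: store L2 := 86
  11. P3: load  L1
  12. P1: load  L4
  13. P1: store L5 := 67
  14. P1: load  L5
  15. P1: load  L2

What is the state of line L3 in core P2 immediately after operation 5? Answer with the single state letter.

state = M

  op1 P0: store L2 := 90 → M/I/I/I on L2; bus BusRdX; mem=80
  op2 P3: load  L2 → S/I/I/S on L2; bus BusRd Flush; mem=90
  op3 P3: store L1 := 65 → I/I/I/M on L1; bus BusRdX; mem=40
  op4 P0: load  L3 → S/I/I/I on L3; bus BusRd; mem=60
  op5 P2: store L3 := 46 → I/I/M/I on L3; bus BusRdX; mem=60
  op6 P2: store L1 := 44 → I/I/M/I on L1; bus BusRdX Flush; mem=65
  op7 P3: store L2 := 51 → I/I/I/M on L2; bus BusRdX; mem=90
  op8 P1: load  L5 → I/S/I/I on L5; bus BusRd; mem=60
  op9 P3: store L4 := 3 → I/I/I/M on L4; bus BusRdX; mem=30
  op10 P2: store L2 := 86 → I/I/M/I on L2; bus BusRdX Flush; mem=51
  op11 P3: load  L1 → I/I/S/S on L1; bus BusRd Flush; mem=44
  op12 P1: load  L4 → I/S/I/S on L4; bus BusRd Flush; mem=3
  op13 P1: store L5 := 67 → I/M/I/I on L5; bus BusRdX; mem=60
  op14 P1: load  L5 → I/M/I/I on L5; bus (none); mem=60
  op15 P1: load  L2 → I/S/S/I on L2; bus BusRd Flush; mem=86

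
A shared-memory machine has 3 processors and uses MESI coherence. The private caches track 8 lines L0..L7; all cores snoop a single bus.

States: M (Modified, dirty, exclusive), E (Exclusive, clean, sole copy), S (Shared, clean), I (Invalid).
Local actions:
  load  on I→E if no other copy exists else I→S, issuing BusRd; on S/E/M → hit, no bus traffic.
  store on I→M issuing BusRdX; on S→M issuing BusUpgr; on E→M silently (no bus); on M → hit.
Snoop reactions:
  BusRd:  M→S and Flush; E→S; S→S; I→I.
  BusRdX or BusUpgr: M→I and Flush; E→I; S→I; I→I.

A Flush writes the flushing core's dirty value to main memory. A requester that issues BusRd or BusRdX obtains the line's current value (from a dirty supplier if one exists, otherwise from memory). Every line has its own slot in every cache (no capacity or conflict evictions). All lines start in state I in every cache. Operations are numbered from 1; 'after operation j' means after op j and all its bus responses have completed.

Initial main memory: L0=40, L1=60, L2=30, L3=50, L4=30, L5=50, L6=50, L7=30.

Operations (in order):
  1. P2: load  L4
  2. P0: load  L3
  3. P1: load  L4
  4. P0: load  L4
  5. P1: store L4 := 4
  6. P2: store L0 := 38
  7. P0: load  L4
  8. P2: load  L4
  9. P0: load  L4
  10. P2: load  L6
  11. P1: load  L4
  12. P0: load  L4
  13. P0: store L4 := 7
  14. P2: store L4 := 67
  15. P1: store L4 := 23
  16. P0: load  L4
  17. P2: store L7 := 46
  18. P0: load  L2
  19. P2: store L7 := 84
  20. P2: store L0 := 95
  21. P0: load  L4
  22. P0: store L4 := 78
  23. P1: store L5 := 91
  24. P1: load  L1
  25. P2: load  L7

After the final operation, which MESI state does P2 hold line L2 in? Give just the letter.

step 1: P2: load  L4  ⟶  IIE  (L4)  txn=BusRd  M[L4]=30
step 2: P0: load  L3  ⟶  EII  (L3)  txn=BusRd  M[L3]=50
step 3: P1: load  L4  ⟶  ISS  (L4)  txn=BusRd  M[L4]=30
step 4: P0: load  L4  ⟶  SSS  (L4)  txn=BusRd  M[L4]=30
step 5: P1: store L4 := 4  ⟶  IMI  (L4)  txn=BusUpgr  M[L4]=30
step 6: P2: store L0 := 38  ⟶  IIM  (L0)  txn=BusRdX  M[L0]=40
step 7: P0: load  L4  ⟶  SSI  (L4)  txn=BusRd+Flush  M[L4]=4
step 8: P2: load  L4  ⟶  SSS  (L4)  txn=BusRd  M[L4]=4
step 9: P0: load  L4  ⟶  SSS  (L4)  txn=∅  M[L4]=4
step 10: P2: load  L6  ⟶  IIE  (L6)  txn=BusRd  M[L6]=50
step 11: P1: load  L4  ⟶  SSS  (L4)  txn=∅  M[L4]=4
step 12: P0: load  L4  ⟶  SSS  (L4)  txn=∅  M[L4]=4
step 13: P0: store L4 := 7  ⟶  MII  (L4)  txn=BusUpgr  M[L4]=4
step 14: P2: store L4 := 67  ⟶  IIM  (L4)  txn=BusRdX+Flush  M[L4]=7
step 15: P1: store L4 := 23  ⟶  IMI  (L4)  txn=BusRdX+Flush  M[L4]=67
step 16: P0: load  L4  ⟶  SSI  (L4)  txn=BusRd+Flush  M[L4]=23
step 17: P2: store L7 := 46  ⟶  IIM  (L7)  txn=BusRdX  M[L7]=30
step 18: P0: load  L2  ⟶  EII  (L2)  txn=BusRd  M[L2]=30
step 19: P2: store L7 := 84  ⟶  IIM  (L7)  txn=∅  M[L7]=30
step 20: P2: store L0 := 95  ⟶  IIM  (L0)  txn=∅  M[L0]=40
step 21: P0: load  L4  ⟶  SSI  (L4)  txn=∅  M[L4]=23
step 22: P0: store L4 := 78  ⟶  MII  (L4)  txn=BusUpgr  M[L4]=23
step 23: P1: store L5 := 91  ⟶  IMI  (L5)  txn=BusRdX  M[L5]=50
step 24: P1: load  L1  ⟶  IEI  (L1)  txn=BusRd  M[L1]=60
step 25: P2: load  L7  ⟶  IIM  (L7)  txn=∅  M[L7]=30

state = I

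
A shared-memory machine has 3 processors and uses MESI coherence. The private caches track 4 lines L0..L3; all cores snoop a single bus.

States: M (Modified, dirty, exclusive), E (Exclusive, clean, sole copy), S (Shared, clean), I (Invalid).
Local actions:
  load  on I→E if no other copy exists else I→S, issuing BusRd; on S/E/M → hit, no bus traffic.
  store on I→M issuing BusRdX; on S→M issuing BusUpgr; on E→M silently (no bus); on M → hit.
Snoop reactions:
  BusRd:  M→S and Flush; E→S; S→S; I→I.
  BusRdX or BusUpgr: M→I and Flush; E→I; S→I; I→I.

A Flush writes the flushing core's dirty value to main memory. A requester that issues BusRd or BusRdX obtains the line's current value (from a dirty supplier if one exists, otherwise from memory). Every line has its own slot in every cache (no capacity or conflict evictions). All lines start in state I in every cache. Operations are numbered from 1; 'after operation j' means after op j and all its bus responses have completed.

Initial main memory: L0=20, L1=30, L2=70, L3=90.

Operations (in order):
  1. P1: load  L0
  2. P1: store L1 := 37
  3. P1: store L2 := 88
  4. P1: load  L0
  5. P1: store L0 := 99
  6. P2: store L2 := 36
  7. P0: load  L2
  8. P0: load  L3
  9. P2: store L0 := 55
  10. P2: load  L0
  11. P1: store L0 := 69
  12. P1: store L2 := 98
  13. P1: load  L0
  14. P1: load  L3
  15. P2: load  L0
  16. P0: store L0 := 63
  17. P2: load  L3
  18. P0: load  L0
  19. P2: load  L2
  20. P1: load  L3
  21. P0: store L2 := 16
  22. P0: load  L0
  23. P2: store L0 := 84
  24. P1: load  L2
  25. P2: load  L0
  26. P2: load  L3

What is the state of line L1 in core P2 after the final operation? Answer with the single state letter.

state = I

1. P1: load  L0  bus=[BusRd]  L0: P0=I P1=E P2=I  mem[L0]=20
2. P1: store L1 := 37  bus=[BusRdX]  L1: P0=I P1=M P2=I  mem[L1]=30
3. P1: store L2 := 88  bus=[BusRdX]  L2: P0=I P1=M P2=I  mem[L2]=70
4. P1: load  L0  bus=[-]  L0: P0=I P1=E P2=I  mem[L0]=20
5. P1: store L0 := 99  bus=[-]  L0: P0=I P1=M P2=I  mem[L0]=20
6. P2: store L2 := 36  bus=[BusRdX,Flush]  L2: P0=I P1=I P2=M  mem[L2]=88
7. P0: load  L2  bus=[BusRd,Flush]  L2: P0=S P1=I P2=S  mem[L2]=36
8. P0: load  L3  bus=[BusRd]  L3: P0=E P1=I P2=I  mem[L3]=90
9. P2: store L0 := 55  bus=[BusRdX,Flush]  L0: P0=I P1=I P2=M  mem[L0]=99
10. P2: load  L0  bus=[-]  L0: P0=I P1=I P2=M  mem[L0]=99
11. P1: store L0 := 69  bus=[BusRdX,Flush]  L0: P0=I P1=M P2=I  mem[L0]=55
12. P1: store L2 := 98  bus=[BusRdX]  L2: P0=I P1=M P2=I  mem[L2]=36
13. P1: load  L0  bus=[-]  L0: P0=I P1=M P2=I  mem[L0]=55
14. P1: load  L3  bus=[BusRd]  L3: P0=S P1=S P2=I  mem[L3]=90
15. P2: load  L0  bus=[BusRd,Flush]  L0: P0=I P1=S P2=S  mem[L0]=69
16. P0: store L0 := 63  bus=[BusRdX]  L0: P0=M P1=I P2=I  mem[L0]=69
17. P2: load  L3  bus=[BusRd]  L3: P0=S P1=S P2=S  mem[L3]=90
18. P0: load  L0  bus=[-]  L0: P0=M P1=I P2=I  mem[L0]=69
19. P2: load  L2  bus=[BusRd,Flush]  L2: P0=I P1=S P2=S  mem[L2]=98
20. P1: load  L3  bus=[-]  L3: P0=S P1=S P2=S  mem[L3]=90
21. P0: store L2 := 16  bus=[BusRdX]  L2: P0=M P1=I P2=I  mem[L2]=98
22. P0: load  L0  bus=[-]  L0: P0=M P1=I P2=I  mem[L0]=69
23. P2: store L0 := 84  bus=[BusRdX,Flush]  L0: P0=I P1=I P2=M  mem[L0]=63
24. P1: load  L2  bus=[BusRd,Flush]  L2: P0=S P1=S P2=I  mem[L2]=16
25. P2: load  L0  bus=[-]  L0: P0=I P1=I P2=M  mem[L0]=63
26. P2: load  L3  bus=[-]  L3: P0=S P1=S P2=S  mem[L3]=90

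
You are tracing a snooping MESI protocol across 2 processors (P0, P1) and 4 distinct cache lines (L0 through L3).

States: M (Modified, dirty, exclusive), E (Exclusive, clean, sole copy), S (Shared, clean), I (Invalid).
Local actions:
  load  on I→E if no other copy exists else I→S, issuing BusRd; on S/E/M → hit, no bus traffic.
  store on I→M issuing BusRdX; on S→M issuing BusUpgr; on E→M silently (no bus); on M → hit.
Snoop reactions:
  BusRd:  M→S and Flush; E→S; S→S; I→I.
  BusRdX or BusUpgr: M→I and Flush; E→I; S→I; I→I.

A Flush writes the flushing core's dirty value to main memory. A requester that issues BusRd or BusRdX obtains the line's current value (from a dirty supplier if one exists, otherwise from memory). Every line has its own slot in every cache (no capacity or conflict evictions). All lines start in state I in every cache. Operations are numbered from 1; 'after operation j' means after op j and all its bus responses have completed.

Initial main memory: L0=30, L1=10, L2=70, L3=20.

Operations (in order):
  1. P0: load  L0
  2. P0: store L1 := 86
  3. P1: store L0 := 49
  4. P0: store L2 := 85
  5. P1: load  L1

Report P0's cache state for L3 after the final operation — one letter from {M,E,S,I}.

[1] P0: load  L0 | P0:E(30), P1:I | bus: BusRd
[2] P0: store L1 := 86 | P0:M(86), P1:I | bus: BusRdX
[3] P1: store L0 := 49 | P0:I, P1:M(49) | bus: BusRdX
[4] P0: store L2 := 85 | P0:M(85), P1:I | bus: BusRdX
[5] P1: load  L1 | P0:S(86), P1:S(86) | bus: BusRd,Flush

state = I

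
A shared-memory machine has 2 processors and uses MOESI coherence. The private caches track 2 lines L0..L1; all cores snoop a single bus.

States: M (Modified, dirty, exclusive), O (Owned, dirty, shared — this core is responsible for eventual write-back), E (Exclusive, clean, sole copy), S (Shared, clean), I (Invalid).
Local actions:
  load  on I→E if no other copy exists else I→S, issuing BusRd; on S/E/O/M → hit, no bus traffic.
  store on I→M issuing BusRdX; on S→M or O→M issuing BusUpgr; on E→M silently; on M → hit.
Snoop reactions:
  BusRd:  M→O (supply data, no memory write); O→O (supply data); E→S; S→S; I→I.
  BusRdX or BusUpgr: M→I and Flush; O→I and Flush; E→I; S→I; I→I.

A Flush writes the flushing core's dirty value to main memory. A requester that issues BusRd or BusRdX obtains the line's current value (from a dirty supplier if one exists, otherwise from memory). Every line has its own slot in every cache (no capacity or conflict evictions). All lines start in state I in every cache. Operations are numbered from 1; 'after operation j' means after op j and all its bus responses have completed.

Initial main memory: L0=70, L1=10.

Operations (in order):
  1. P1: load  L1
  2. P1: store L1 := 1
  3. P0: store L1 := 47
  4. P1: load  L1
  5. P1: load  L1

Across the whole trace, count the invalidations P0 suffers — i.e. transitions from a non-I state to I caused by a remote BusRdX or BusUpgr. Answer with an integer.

invalidations = 0

[1] P1: load  L1 | P0:I, P1:E(10) | bus: BusRd
[2] P1: store L1 := 1 | P0:I, P1:M(1) | bus: none
[3] P0: store L1 := 47 | P0:M(47), P1:I | bus: BusRdX,Flush
[4] P1: load  L1 | P0:O(47), P1:S(47) | bus: BusRd
[5] P1: load  L1 | P0:O(47), P1:S(47) | bus: none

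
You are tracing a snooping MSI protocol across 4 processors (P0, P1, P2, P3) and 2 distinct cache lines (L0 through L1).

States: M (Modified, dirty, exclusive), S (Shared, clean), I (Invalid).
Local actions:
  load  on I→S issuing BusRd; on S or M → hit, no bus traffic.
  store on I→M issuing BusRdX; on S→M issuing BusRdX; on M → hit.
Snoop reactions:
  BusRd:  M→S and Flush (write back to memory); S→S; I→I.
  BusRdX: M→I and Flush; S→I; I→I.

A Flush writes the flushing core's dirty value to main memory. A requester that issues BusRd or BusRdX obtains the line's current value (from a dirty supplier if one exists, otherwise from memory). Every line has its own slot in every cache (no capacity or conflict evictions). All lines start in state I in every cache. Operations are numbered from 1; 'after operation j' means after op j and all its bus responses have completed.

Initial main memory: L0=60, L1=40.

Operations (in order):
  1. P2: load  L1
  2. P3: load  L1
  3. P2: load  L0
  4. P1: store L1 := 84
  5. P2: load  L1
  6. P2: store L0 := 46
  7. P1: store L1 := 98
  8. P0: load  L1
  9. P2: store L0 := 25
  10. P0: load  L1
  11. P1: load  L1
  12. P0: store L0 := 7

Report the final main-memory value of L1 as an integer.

1. P2: load  L1  bus=[BusRd]  L1: P0=I P1=I P2=S P3=I  mem[L1]=40
2. P3: load  L1  bus=[BusRd]  L1: P0=I P1=I P2=S P3=S  mem[L1]=40
3. P2: load  L0  bus=[BusRd]  L0: P0=I P1=I P2=S P3=I  mem[L0]=60
4. P1: store L1 := 84  bus=[BusRdX]  L1: P0=I P1=M P2=I P3=I  mem[L1]=40
5. P2: load  L1  bus=[BusRd,Flush]  L1: P0=I P1=S P2=S P3=I  mem[L1]=84
6. P2: store L0 := 46  bus=[BusRdX]  L0: P0=I P1=I P2=M P3=I  mem[L0]=60
7. P1: store L1 := 98  bus=[BusRdX]  L1: P0=I P1=M P2=I P3=I  mem[L1]=84
8. P0: load  L1  bus=[BusRd,Flush]  L1: P0=S P1=S P2=I P3=I  mem[L1]=98
9. P2: store L0 := 25  bus=[-]  L0: P0=I P1=I P2=M P3=I  mem[L0]=60
10. P0: load  L1  bus=[-]  L1: P0=S P1=S P2=I P3=I  mem[L1]=98
11. P1: load  L1  bus=[-]  L1: P0=S P1=S P2=I P3=I  mem[L1]=98
12. P0: store L0 := 7  bus=[BusRdX,Flush]  L0: P0=M P1=I P2=I P3=I  mem[L0]=25

memory[L1] = 98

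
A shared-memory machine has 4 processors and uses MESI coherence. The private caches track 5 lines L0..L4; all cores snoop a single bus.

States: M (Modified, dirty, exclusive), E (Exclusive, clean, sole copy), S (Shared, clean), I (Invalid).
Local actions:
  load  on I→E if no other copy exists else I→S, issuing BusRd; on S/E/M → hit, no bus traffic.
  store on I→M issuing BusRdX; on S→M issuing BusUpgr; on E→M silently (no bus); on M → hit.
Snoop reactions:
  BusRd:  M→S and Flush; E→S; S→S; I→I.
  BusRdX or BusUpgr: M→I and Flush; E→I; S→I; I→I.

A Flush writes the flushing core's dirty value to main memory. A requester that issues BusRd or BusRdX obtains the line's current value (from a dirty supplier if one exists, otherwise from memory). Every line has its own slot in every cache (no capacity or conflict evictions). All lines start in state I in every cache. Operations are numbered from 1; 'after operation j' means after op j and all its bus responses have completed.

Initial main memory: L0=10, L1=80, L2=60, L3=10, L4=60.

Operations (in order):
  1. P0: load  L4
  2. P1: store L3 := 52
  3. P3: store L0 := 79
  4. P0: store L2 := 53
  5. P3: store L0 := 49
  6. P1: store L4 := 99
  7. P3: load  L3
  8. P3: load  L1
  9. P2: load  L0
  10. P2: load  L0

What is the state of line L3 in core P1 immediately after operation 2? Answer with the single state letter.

step 1: P0: load  L4  ⟶  EIII  (L4)  txn=BusRd  M[L4]=60
step 2: P1: store L3 := 52  ⟶  IMII  (L3)  txn=BusRdX  M[L3]=10
step 3: P3: store L0 := 79  ⟶  IIIM  (L0)  txn=BusRdX  M[L0]=10
step 4: P0: store L2 := 53  ⟶  MIII  (L2)  txn=BusRdX  M[L2]=60
step 5: P3: store L0 := 49  ⟶  IIIM  (L0)  txn=∅  M[L0]=10
step 6: P1: store L4 := 99  ⟶  IMII  (L4)  txn=BusRdX  M[L4]=60
step 7: P3: load  L3  ⟶  ISIS  (L3)  txn=BusRd+Flush  M[L3]=52
step 8: P3: load  L1  ⟶  IIIE  (L1)  txn=BusRd  M[L1]=80
step 9: P2: load  L0  ⟶  IISS  (L0)  txn=BusRd+Flush  M[L0]=49
step 10: P2: load  L0  ⟶  IISS  (L0)  txn=∅  M[L0]=49

state = M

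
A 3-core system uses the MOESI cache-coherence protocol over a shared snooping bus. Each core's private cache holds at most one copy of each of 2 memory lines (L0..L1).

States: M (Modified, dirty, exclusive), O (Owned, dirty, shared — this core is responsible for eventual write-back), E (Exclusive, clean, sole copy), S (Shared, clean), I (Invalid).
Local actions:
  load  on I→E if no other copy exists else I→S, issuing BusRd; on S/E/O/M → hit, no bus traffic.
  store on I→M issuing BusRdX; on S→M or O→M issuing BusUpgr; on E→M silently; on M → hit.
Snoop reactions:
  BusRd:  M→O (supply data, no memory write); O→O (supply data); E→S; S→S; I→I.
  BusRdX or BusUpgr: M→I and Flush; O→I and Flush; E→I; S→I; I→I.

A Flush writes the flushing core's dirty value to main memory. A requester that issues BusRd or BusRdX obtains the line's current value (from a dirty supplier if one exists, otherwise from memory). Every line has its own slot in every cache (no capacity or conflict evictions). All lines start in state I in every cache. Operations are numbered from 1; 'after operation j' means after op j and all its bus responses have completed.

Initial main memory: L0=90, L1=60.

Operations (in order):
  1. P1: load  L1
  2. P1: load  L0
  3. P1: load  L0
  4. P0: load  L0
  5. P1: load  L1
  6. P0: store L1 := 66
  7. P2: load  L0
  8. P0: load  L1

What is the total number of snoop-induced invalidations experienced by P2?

1. P1: load  L1  bus=[BusRd]  L1: P0=I P1=E P2=I  mem[L1]=60
2. P1: load  L0  bus=[BusRd]  L0: P0=I P1=E P2=I  mem[L0]=90
3. P1: load  L0  bus=[-]  L0: P0=I P1=E P2=I  mem[L0]=90
4. P0: load  L0  bus=[BusRd]  L0: P0=S P1=S P2=I  mem[L0]=90
5. P1: load  L1  bus=[-]  L1: P0=I P1=E P2=I  mem[L1]=60
6. P0: store L1 := 66  bus=[BusRdX]  L1: P0=M P1=I P2=I  mem[L1]=60
7. P2: load  L0  bus=[BusRd]  L0: P0=S P1=S P2=S  mem[L0]=90
8. P0: load  L1  bus=[-]  L1: P0=M P1=I P2=I  mem[L1]=60

invalidations = 0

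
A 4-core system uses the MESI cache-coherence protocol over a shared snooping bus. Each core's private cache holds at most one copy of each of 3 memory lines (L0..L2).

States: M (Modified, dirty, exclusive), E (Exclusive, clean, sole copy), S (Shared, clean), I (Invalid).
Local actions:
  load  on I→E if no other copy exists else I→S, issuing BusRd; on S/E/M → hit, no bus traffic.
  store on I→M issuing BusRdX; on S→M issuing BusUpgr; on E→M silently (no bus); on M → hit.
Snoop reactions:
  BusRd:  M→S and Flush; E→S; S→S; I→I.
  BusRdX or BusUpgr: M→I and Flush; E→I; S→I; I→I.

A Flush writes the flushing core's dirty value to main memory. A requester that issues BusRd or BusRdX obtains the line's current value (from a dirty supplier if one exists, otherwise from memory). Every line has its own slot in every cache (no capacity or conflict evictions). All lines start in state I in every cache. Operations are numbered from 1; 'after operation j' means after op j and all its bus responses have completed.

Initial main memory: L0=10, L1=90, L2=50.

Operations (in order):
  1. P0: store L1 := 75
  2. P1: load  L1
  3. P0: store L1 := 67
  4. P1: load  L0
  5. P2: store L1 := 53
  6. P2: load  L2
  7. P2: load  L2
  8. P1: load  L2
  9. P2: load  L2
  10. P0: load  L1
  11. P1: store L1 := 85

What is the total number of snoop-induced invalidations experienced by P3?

invalidations = 0

  op1 P0: store L1 := 75 → M/I/I/I on L1; bus BusRdX; mem=90
  op2 P1: load  L1 → S/S/I/I on L1; bus BusRd Flush; mem=75
  op3 P0: store L1 := 67 → M/I/I/I on L1; bus BusUpgr; mem=75
  op4 P1: load  L0 → I/E/I/I on L0; bus BusRd; mem=10
  op5 P2: store L1 := 53 → I/I/M/I on L1; bus BusRdX Flush; mem=67
  op6 P2: load  L2 → I/I/E/I on L2; bus BusRd; mem=50
  op7 P2: load  L2 → I/I/E/I on L2; bus (none); mem=50
  op8 P1: load  L2 → I/S/S/I on L2; bus BusRd; mem=50
  op9 P2: load  L2 → I/S/S/I on L2; bus (none); mem=50
  op10 P0: load  L1 → S/I/S/I on L1; bus BusRd Flush; mem=53
  op11 P1: store L1 := 85 → I/M/I/I on L1; bus BusRdX; mem=53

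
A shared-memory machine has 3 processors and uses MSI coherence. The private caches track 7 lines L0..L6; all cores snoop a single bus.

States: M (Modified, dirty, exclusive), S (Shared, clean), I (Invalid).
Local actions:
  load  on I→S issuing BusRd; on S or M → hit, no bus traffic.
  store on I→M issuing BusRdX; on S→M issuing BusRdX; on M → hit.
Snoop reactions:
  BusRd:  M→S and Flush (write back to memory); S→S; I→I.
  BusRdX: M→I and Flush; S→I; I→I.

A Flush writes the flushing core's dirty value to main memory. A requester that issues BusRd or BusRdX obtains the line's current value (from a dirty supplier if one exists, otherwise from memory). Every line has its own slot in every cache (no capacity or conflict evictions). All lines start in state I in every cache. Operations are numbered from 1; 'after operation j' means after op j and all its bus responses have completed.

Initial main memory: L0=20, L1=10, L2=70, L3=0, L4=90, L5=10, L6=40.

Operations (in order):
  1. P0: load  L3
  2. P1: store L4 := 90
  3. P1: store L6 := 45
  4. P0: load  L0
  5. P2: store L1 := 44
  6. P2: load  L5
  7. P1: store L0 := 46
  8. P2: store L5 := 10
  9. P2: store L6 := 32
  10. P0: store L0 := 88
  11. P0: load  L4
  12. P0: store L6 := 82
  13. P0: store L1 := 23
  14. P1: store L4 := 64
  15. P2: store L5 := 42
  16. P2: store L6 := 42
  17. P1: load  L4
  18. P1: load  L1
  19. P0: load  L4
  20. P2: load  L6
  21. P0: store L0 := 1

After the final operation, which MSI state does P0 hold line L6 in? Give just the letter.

[1] P0: load  L3 | P0:S(0), P1:I, P2:I | bus: BusRd
[2] P1: store L4 := 90 | P0:I, P1:M(90), P2:I | bus: BusRdX
[3] P1: store L6 := 45 | P0:I, P1:M(45), P2:I | bus: BusRdX
[4] P0: load  L0 | P0:S(20), P1:I, P2:I | bus: BusRd
[5] P2: store L1 := 44 | P0:I, P1:I, P2:M(44) | bus: BusRdX
[6] P2: load  L5 | P0:I, P1:I, P2:S(10) | bus: BusRd
[7] P1: store L0 := 46 | P0:I, P1:M(46), P2:I | bus: BusRdX
[8] P2: store L5 := 10 | P0:I, P1:I, P2:M(10) | bus: BusRdX
[9] P2: store L6 := 32 | P0:I, P1:I, P2:M(32) | bus: BusRdX,Flush
[10] P0: store L0 := 88 | P0:M(88), P1:I, P2:I | bus: BusRdX,Flush
[11] P0: load  L4 | P0:S(90), P1:S(90), P2:I | bus: BusRd,Flush
[12] P0: store L6 := 82 | P0:M(82), P1:I, P2:I | bus: BusRdX,Flush
[13] P0: store L1 := 23 | P0:M(23), P1:I, P2:I | bus: BusRdX,Flush
[14] P1: store L4 := 64 | P0:I, P1:M(64), P2:I | bus: BusRdX
[15] P2: store L5 := 42 | P0:I, P1:I, P2:M(42) | bus: none
[16] P2: store L6 := 42 | P0:I, P1:I, P2:M(42) | bus: BusRdX,Flush
[17] P1: load  L4 | P0:I, P1:M(64), P2:I | bus: none
[18] P1: load  L1 | P0:S(23), P1:S(23), P2:I | bus: BusRd,Flush
[19] P0: load  L4 | P0:S(64), P1:S(64), P2:I | bus: BusRd,Flush
[20] P2: load  L6 | P0:I, P1:I, P2:M(42) | bus: none
[21] P0: store L0 := 1 | P0:M(1), P1:I, P2:I | bus: none

state = I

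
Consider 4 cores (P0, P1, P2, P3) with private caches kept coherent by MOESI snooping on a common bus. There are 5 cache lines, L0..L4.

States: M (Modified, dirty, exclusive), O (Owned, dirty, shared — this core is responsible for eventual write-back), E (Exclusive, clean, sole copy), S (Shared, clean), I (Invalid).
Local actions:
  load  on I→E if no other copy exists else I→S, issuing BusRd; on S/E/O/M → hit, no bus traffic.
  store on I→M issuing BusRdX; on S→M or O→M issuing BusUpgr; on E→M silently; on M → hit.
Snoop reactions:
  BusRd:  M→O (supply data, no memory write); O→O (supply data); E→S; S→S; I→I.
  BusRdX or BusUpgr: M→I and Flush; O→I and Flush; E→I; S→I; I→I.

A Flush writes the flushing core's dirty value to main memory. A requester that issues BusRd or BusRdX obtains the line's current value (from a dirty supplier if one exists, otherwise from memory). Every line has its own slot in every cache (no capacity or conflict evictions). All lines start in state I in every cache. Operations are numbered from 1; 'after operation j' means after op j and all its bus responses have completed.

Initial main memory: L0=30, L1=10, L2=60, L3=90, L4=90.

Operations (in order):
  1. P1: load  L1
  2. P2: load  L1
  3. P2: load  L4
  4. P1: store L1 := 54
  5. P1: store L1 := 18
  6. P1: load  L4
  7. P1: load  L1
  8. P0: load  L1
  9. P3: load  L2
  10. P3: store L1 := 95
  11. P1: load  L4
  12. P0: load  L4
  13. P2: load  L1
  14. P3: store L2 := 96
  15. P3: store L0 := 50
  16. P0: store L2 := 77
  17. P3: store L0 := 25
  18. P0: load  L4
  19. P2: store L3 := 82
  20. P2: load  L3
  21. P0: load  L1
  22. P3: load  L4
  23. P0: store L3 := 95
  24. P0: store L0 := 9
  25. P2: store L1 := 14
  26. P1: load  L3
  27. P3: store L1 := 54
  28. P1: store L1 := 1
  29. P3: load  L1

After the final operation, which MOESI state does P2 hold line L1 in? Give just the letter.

  op1 P1: load  L1 → I/E/I/I on L1; bus BusRd; mem=10
  op2 P2: load  L1 → I/S/S/I on L1; bus BusRd; mem=10
  op3 P2: load  L4 → I/I/E/I on L4; bus BusRd; mem=90
  op4 P1: store L1 := 54 → I/M/I/I on L1; bus BusUpgr; mem=10
  op5 P1: store L1 := 18 → I/M/I/I on L1; bus (none); mem=10
  op6 P1: load  L4 → I/S/S/I on L4; bus BusRd; mem=90
  op7 P1: load  L1 → I/M/I/I on L1; bus (none); mem=10
  op8 P0: load  L1 → S/O/I/I on L1; bus BusRd; mem=10
  op9 P3: load  L2 → I/I/I/E on L2; bus BusRd; mem=60
  op10 P3: store L1 := 95 → I/I/I/M on L1; bus BusRdX Flush; mem=18
  op11 P1: load  L4 → I/S/S/I on L4; bus (none); mem=90
  op12 P0: load  L4 → S/S/S/I on L4; bus BusRd; mem=90
  op13 P2: load  L1 → I/I/S/O on L1; bus BusRd; mem=18
  op14 P3: store L2 := 96 → I/I/I/M on L2; bus (none); mem=60
  op15 P3: store L0 := 50 → I/I/I/M on L0; bus BusRdX; mem=30
  op16 P0: store L2 := 77 → M/I/I/I on L2; bus BusRdX Flush; mem=96
  op17 P3: store L0 := 25 → I/I/I/M on L0; bus (none); mem=30
  op18 P0: load  L4 → S/S/S/I on L4; bus (none); mem=90
  op19 P2: store L3 := 82 → I/I/M/I on L3; bus BusRdX; mem=90
  op20 P2: load  L3 → I/I/M/I on L3; bus (none); mem=90
  op21 P0: load  L1 → S/I/S/O on L1; bus BusRd; mem=18
  op22 P3: load  L4 → S/S/S/S on L4; bus BusRd; mem=90
  op23 P0: store L3 := 95 → M/I/I/I on L3; bus BusRdX Flush; mem=82
  op24 P0: store L0 := 9 → M/I/I/I on L0; bus BusRdX Flush; mem=25
  op25 P2: store L1 := 14 → I/I/M/I on L1; bus BusUpgr Flush; mem=95
  op26 P1: load  L3 → O/S/I/I on L3; bus BusRd; mem=82
  op27 P3: store L1 := 54 → I/I/I/M on L1; bus BusRdX Flush; mem=14
  op28 P1: store L1 := 1 → I/M/I/I on L1; bus BusRdX Flush; mem=54
  op29 P3: load  L1 → I/O/I/S on L1; bus BusRd; mem=54

state = I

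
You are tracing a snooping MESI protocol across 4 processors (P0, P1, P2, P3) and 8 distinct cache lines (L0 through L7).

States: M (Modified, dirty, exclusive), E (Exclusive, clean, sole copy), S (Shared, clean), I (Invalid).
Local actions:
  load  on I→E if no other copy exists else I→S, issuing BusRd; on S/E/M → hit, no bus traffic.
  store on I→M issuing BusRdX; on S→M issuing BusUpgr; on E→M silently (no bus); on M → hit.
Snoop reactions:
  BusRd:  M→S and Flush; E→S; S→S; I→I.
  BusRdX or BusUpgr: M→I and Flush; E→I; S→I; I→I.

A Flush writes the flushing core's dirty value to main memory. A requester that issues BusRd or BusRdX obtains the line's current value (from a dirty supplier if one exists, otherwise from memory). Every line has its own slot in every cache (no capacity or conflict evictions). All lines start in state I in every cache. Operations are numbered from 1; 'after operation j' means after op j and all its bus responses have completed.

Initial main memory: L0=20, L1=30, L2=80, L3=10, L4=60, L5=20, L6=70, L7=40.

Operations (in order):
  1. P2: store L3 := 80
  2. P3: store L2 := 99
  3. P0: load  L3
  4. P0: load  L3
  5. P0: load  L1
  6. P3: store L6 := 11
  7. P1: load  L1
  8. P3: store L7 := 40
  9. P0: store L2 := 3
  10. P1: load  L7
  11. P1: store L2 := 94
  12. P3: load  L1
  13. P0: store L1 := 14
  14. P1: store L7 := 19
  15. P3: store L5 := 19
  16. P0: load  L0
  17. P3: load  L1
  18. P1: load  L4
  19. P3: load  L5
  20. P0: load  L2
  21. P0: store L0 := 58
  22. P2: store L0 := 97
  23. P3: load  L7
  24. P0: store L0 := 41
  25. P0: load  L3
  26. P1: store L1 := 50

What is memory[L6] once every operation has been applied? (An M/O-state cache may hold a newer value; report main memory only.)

step 1: P2: store L3 := 80  ⟶  IIMI  (L3)  txn=BusRdX  M[L3]=10
step 2: P3: store L2 := 99  ⟶  IIIM  (L2)  txn=BusRdX  M[L2]=80
step 3: P0: load  L3  ⟶  SISI  (L3)  txn=BusRd+Flush  M[L3]=80
step 4: P0: load  L3  ⟶  SISI  (L3)  txn=∅  M[L3]=80
step 5: P0: load  L1  ⟶  EIII  (L1)  txn=BusRd  M[L1]=30
step 6: P3: store L6 := 11  ⟶  IIIM  (L6)  txn=BusRdX  M[L6]=70
step 7: P1: load  L1  ⟶  SSII  (L1)  txn=BusRd  M[L1]=30
step 8: P3: store L7 := 40  ⟶  IIIM  (L7)  txn=BusRdX  M[L7]=40
step 9: P0: store L2 := 3  ⟶  MIII  (L2)  txn=BusRdX+Flush  M[L2]=99
step 10: P1: load  L7  ⟶  ISIS  (L7)  txn=BusRd+Flush  M[L7]=40
step 11: P1: store L2 := 94  ⟶  IMII  (L2)  txn=BusRdX+Flush  M[L2]=3
step 12: P3: load  L1  ⟶  SSIS  (L1)  txn=BusRd  M[L1]=30
step 13: P0: store L1 := 14  ⟶  MIII  (L1)  txn=BusUpgr  M[L1]=30
step 14: P1: store L7 := 19  ⟶  IMII  (L7)  txn=BusUpgr  M[L7]=40
step 15: P3: store L5 := 19  ⟶  IIIM  (L5)  txn=BusRdX  M[L5]=20
step 16: P0: load  L0  ⟶  EIII  (L0)  txn=BusRd  M[L0]=20
step 17: P3: load  L1  ⟶  SIIS  (L1)  txn=BusRd+Flush  M[L1]=14
step 18: P1: load  L4  ⟶  IEII  (L4)  txn=BusRd  M[L4]=60
step 19: P3: load  L5  ⟶  IIIM  (L5)  txn=∅  M[L5]=20
step 20: P0: load  L2  ⟶  SSII  (L2)  txn=BusRd+Flush  M[L2]=94
step 21: P0: store L0 := 58  ⟶  MIII  (L0)  txn=∅  M[L0]=20
step 22: P2: store L0 := 97  ⟶  IIMI  (L0)  txn=BusRdX+Flush  M[L0]=58
step 23: P3: load  L7  ⟶  ISIS  (L7)  txn=BusRd+Flush  M[L7]=19
step 24: P0: store L0 := 41  ⟶  MIII  (L0)  txn=BusRdX+Flush  M[L0]=97
step 25: P0: load  L3  ⟶  SISI  (L3)  txn=∅  M[L3]=80
step 26: P1: store L1 := 50  ⟶  IMII  (L1)  txn=BusRdX  M[L1]=14

memory[L6] = 70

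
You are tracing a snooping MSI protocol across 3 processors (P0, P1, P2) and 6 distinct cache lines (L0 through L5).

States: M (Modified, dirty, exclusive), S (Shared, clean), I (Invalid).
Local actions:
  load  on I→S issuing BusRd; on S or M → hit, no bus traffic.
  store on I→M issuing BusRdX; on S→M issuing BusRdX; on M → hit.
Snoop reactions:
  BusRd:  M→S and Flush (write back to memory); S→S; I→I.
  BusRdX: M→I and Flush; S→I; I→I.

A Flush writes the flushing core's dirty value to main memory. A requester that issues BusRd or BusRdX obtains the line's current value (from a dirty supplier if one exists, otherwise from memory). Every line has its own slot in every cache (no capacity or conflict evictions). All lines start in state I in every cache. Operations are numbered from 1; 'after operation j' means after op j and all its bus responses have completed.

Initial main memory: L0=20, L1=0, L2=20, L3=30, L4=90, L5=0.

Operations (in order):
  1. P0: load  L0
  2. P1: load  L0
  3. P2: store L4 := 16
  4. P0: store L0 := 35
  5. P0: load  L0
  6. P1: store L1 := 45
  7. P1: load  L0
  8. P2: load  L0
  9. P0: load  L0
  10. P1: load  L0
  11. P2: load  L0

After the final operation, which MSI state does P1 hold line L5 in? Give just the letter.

1. P0: load  L0  bus=[BusRd]  L0: P0=S P1=I P2=I  mem[L0]=20
2. P1: load  L0  bus=[BusRd]  L0: P0=S P1=S P2=I  mem[L0]=20
3. P2: store L4 := 16  bus=[BusRdX]  L4: P0=I P1=I P2=M  mem[L4]=90
4. P0: store L0 := 35  bus=[BusRdX]  L0: P0=M P1=I P2=I  mem[L0]=20
5. P0: load  L0  bus=[-]  L0: P0=M P1=I P2=I  mem[L0]=20
6. P1: store L1 := 45  bus=[BusRdX]  L1: P0=I P1=M P2=I  mem[L1]=0
7. P1: load  L0  bus=[BusRd,Flush]  L0: P0=S P1=S P2=I  mem[L0]=35
8. P2: load  L0  bus=[BusRd]  L0: P0=S P1=S P2=S  mem[L0]=35
9. P0: load  L0  bus=[-]  L0: P0=S P1=S P2=S  mem[L0]=35
10. P1: load  L0  bus=[-]  L0: P0=S P1=S P2=S  mem[L0]=35
11. P2: load  L0  bus=[-]  L0: P0=S P1=S P2=S  mem[L0]=35

state = I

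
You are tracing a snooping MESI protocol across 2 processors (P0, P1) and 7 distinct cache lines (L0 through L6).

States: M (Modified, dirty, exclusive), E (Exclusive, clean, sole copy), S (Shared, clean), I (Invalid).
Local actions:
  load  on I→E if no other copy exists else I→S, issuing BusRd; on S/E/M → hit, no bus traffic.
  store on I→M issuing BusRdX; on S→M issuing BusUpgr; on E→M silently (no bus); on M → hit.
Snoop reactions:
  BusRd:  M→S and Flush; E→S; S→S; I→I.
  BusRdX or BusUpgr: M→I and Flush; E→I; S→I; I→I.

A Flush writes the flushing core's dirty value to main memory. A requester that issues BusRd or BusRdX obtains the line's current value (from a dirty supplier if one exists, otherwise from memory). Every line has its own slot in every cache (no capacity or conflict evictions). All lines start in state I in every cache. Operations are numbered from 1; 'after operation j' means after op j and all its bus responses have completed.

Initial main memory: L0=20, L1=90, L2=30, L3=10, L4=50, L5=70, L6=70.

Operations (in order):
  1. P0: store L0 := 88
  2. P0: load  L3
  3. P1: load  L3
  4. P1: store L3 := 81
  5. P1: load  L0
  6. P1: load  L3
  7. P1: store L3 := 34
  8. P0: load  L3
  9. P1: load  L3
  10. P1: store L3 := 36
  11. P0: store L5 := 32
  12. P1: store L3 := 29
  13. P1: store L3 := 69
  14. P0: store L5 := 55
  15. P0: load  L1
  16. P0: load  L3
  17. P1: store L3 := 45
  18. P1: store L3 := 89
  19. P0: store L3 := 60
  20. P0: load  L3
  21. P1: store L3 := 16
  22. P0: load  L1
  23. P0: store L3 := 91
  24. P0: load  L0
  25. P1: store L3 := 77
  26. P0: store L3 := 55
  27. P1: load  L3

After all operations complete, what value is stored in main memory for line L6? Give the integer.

memory[L6] = 70

  op1 P0: store L0 := 88 → M/I on L0; bus BusRdX; mem=20
  op2 P0: load  L3 → E/I on L3; bus BusRd; mem=10
  op3 P1: load  L3 → S/S on L3; bus BusRd; mem=10
  op4 P1: store L3 := 81 → I/M on L3; bus BusUpgr; mem=10
  op5 P1: load  L0 → S/S on L0; bus BusRd Flush; mem=88
  op6 P1: load  L3 → I/M on L3; bus (none); mem=10
  op7 P1: store L3 := 34 → I/M on L3; bus (none); mem=10
  op8 P0: load  L3 → S/S on L3; bus BusRd Flush; mem=34
  op9 P1: load  L3 → S/S on L3; bus (none); mem=34
  op10 P1: store L3 := 36 → I/M on L3; bus BusUpgr; mem=34
  op11 P0: store L5 := 32 → M/I on L5; bus BusRdX; mem=70
  op12 P1: store L3 := 29 → I/M on L3; bus (none); mem=34
  op13 P1: store L3 := 69 → I/M on L3; bus (none); mem=34
  op14 P0: store L5 := 55 → M/I on L5; bus (none); mem=70
  op15 P0: load  L1 → E/I on L1; bus BusRd; mem=90
  op16 P0: load  L3 → S/S on L3; bus BusRd Flush; mem=69
  op17 P1: store L3 := 45 → I/M on L3; bus BusUpgr; mem=69
  op18 P1: store L3 := 89 → I/M on L3; bus (none); mem=69
  op19 P0: store L3 := 60 → M/I on L3; bus BusRdX Flush; mem=89
  op20 P0: load  L3 → M/I on L3; bus (none); mem=89
  op21 P1: store L3 := 16 → I/M on L3; bus BusRdX Flush; mem=60
  op22 P0: load  L1 → E/I on L1; bus (none); mem=90
  op23 P0: store L3 := 91 → M/I on L3; bus BusRdX Flush; mem=16
  op24 P0: load  L0 → S/S on L0; bus (none); mem=88
  op25 P1: store L3 := 77 → I/M on L3; bus BusRdX Flush; mem=91
  op26 P0: store L3 := 55 → M/I on L3; bus BusRdX Flush; mem=77
  op27 P1: load  L3 → S/S on L3; bus BusRd Flush; mem=55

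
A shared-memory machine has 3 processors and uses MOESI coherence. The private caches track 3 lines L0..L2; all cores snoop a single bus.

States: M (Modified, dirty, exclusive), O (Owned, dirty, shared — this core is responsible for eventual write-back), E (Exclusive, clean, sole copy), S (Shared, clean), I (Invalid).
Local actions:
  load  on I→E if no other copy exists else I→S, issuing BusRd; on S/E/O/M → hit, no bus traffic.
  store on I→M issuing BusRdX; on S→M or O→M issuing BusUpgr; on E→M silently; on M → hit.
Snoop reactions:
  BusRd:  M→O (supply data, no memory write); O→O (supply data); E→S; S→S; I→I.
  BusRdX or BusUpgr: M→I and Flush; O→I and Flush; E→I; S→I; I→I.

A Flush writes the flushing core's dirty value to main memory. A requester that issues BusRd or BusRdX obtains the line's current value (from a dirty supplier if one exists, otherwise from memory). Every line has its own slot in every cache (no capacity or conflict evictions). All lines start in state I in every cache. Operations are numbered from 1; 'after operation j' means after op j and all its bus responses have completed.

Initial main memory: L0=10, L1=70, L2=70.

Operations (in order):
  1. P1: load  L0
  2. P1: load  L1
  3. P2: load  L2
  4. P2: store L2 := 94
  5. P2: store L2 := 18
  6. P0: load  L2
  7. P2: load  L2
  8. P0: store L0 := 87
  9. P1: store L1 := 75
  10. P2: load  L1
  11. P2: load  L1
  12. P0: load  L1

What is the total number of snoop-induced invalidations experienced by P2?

1. P1: load  L0  bus=[BusRd]  L0: P0=I P1=E P2=I  mem[L0]=10
2. P1: load  L1  bus=[BusRd]  L1: P0=I P1=E P2=I  mem[L1]=70
3. P2: load  L2  bus=[BusRd]  L2: P0=I P1=I P2=E  mem[L2]=70
4. P2: store L2 := 94  bus=[-]  L2: P0=I P1=I P2=M  mem[L2]=70
5. P2: store L2 := 18  bus=[-]  L2: P0=I P1=I P2=M  mem[L2]=70
6. P0: load  L2  bus=[BusRd]  L2: P0=S P1=I P2=O  mem[L2]=70
7. P2: load  L2  bus=[-]  L2: P0=S P1=I P2=O  mem[L2]=70
8. P0: store L0 := 87  bus=[BusRdX]  L0: P0=M P1=I P2=I  mem[L0]=10
9. P1: store L1 := 75  bus=[-]  L1: P0=I P1=M P2=I  mem[L1]=70
10. P2: load  L1  bus=[BusRd]  L1: P0=I P1=O P2=S  mem[L1]=70
11. P2: load  L1  bus=[-]  L1: P0=I P1=O P2=S  mem[L1]=70
12. P0: load  L1  bus=[BusRd]  L1: P0=S P1=O P2=S  mem[L1]=70

invalidations = 0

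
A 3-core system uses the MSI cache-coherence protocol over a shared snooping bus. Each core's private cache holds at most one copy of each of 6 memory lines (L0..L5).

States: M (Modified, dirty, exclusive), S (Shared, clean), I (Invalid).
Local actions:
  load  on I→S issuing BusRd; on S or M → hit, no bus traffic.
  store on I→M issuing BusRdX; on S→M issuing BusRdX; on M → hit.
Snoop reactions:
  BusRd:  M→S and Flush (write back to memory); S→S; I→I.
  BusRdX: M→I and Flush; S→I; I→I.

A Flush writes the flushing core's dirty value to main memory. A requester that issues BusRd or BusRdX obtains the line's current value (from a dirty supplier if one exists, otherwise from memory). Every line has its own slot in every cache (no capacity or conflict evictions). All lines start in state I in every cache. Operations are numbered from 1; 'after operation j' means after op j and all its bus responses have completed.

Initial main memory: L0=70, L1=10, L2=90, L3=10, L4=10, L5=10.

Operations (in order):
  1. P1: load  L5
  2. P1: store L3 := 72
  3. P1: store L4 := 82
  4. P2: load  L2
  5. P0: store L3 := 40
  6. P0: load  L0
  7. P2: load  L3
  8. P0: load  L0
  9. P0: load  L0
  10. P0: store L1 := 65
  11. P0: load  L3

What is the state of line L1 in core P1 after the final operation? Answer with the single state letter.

state = I

step 1: P1: load  L5  ⟶  ISI  (L5)  txn=BusRd  M[L5]=10
step 2: P1: store L3 := 72  ⟶  IMI  (L3)  txn=BusRdX  M[L3]=10
step 3: P1: store L4 := 82  ⟶  IMI  (L4)  txn=BusRdX  M[L4]=10
step 4: P2: load  L2  ⟶  IIS  (L2)  txn=BusRd  M[L2]=90
step 5: P0: store L3 := 40  ⟶  MII  (L3)  txn=BusRdX+Flush  M[L3]=72
step 6: P0: load  L0  ⟶  SII  (L0)  txn=BusRd  M[L0]=70
step 7: P2: load  L3  ⟶  SIS  (L3)  txn=BusRd+Flush  M[L3]=40
step 8: P0: load  L0  ⟶  SII  (L0)  txn=∅  M[L0]=70
step 9: P0: load  L0  ⟶  SII  (L0)  txn=∅  M[L0]=70
step 10: P0: store L1 := 65  ⟶  MII  (L1)  txn=BusRdX  M[L1]=10
step 11: P0: load  L3  ⟶  SIS  (L3)  txn=∅  M[L3]=40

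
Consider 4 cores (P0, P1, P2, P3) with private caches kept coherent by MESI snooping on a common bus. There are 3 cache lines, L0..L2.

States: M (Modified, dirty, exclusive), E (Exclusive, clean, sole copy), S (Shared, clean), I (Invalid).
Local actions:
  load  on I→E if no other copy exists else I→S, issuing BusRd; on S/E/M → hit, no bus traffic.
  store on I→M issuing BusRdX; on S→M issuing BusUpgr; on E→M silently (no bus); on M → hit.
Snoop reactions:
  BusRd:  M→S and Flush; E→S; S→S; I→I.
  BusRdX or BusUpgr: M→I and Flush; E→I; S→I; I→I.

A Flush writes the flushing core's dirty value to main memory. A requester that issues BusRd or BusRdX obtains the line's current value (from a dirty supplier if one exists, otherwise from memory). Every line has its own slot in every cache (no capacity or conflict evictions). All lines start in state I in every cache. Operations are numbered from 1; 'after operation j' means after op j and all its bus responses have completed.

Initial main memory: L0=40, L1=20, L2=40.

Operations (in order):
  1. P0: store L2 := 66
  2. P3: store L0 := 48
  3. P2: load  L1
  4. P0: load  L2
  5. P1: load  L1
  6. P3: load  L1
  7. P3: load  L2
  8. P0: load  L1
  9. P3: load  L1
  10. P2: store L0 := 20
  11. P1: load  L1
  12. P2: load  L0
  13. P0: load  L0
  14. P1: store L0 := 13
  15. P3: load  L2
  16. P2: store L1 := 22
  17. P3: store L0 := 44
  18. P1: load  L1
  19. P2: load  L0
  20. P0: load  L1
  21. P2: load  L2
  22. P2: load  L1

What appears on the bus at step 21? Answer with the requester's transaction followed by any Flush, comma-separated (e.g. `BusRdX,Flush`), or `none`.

[1] P0: store L2 := 66 | P0:M(66), P1:I, P2:I, P3:I | bus: BusRdX
[2] P3: store L0 := 48 | P0:I, P1:I, P2:I, P3:M(48) | bus: BusRdX
[3] P2: load  L1 | P0:I, P1:I, P2:E(20), P3:I | bus: BusRd
[4] P0: load  L2 | P0:M(66), P1:I, P2:I, P3:I | bus: none
[5] P1: load  L1 | P0:I, P1:S(20), P2:S(20), P3:I | bus: BusRd
[6] P3: load  L1 | P0:I, P1:S(20), P2:S(20), P3:S(20) | bus: BusRd
[7] P3: load  L2 | P0:S(66), P1:I, P2:I, P3:S(66) | bus: BusRd,Flush
[8] P0: load  L1 | P0:S(20), P1:S(20), P2:S(20), P3:S(20) | bus: BusRd
[9] P3: load  L1 | P0:S(20), P1:S(20), P2:S(20), P3:S(20) | bus: none
[10] P2: store L0 := 20 | P0:I, P1:I, P2:M(20), P3:I | bus: BusRdX,Flush
[11] P1: load  L1 | P0:S(20), P1:S(20), P2:S(20), P3:S(20) | bus: none
[12] P2: load  L0 | P0:I, P1:I, P2:M(20), P3:I | bus: none
[13] P0: load  L0 | P0:S(20), P1:I, P2:S(20), P3:I | bus: BusRd,Flush
[14] P1: store L0 := 13 | P0:I, P1:M(13), P2:I, P3:I | bus: BusRdX
[15] P3: load  L2 | P0:S(66), P1:I, P2:I, P3:S(66) | bus: none
[16] P2: store L1 := 22 | P0:I, P1:I, P2:M(22), P3:I | bus: BusUpgr
[17] P3: store L0 := 44 | P0:I, P1:I, P2:I, P3:M(44) | bus: BusRdX,Flush
[18] P1: load  L1 | P0:I, P1:S(22), P2:S(22), P3:I | bus: BusRd,Flush
[19] P2: load  L0 | P0:I, P1:I, P2:S(44), P3:S(44) | bus: BusRd,Flush
[20] P0: load  L1 | P0:S(22), P1:S(22), P2:S(22), P3:I | bus: BusRd
[21] P2: load  L2 | P0:S(66), P1:I, P2:S(66), P3:S(66) | bus: BusRd
[22] P2: load  L1 | P0:S(22), P1:S(22), P2:S(22), P3:I | bus: none

bus = BusRd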